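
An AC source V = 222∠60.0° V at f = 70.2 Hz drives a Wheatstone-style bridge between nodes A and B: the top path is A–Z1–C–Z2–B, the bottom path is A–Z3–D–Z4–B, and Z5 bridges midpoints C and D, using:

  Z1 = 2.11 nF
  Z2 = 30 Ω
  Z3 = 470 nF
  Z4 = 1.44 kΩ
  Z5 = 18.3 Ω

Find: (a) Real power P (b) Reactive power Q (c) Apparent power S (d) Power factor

Step 1 — Angular frequency: ω = 2π·f = 2π·70.2 = 441.1 rad/s.
Step 2 — Component impedances:
  Z1: Z = 1/(jωC) = -j/(ω·C) = 0 - j1.074e+06 Ω
  Z2: Z = R = 30 Ω
  Z3: Z = 1/(jωC) = -j/(ω·C) = 0 - j4824 Ω
  Z4: Z = R = 1440 Ω
  Z5: Z = R = 18.3 Ω
Step 3 — Bridge requires nodal analysis (the Z5 bridge couples midpoints C and D, so the two paths cannot be reduced to a simple series/parallel combination). Setting node B to ground and injecting 1 A at node A, the 3-node admittance system at A, C, D solves to V_A = Z_AB = 46.57 - j4802 Ω = 4802∠-89.4° Ω.
Step 4 — Source phasor: V = 222∠60.0° V = 111 + j192.3 V.
Step 5 — Current: I = V / Z = -0.03981 + j0.0235 A = 0.04623∠149.4° A.
Step 6 — Complex power: S = V·I* = 0.09953 - j10.26 VA.
Step 7 — Real power: P = Re(S) = 0.09953 W.
Step 8 — Reactive power: Q = Im(S) = -10.26 VAR.
Step 9 — Apparent power: |S| = 10.26 VA.
Step 10 — Power factor: PF = P/|S| = 0.009698 (leading).

(a) P = 0.09953 W  (b) Q = -10.26 VAR  (c) S = 10.26 VA  (d) PF = 0.009698 (leading)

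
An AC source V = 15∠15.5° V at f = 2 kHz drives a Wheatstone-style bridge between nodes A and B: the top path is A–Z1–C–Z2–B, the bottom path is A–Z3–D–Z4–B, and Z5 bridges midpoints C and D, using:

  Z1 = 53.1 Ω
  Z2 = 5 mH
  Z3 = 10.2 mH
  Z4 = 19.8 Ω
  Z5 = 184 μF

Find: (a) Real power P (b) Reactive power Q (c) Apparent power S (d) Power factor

Step 1 — Angular frequency: ω = 2π·f = 2π·2000 = 1.257e+04 rad/s.
Step 2 — Component impedances:
  Z1: Z = R = 53.1 Ω
  Z2: Z = jωL = j·1.257e+04·0.005 = 0 + j62.83 Ω
  Z3: Z = jωL = j·1.257e+04·0.0102 = 0 + j128.2 Ω
  Z4: Z = R = 19.8 Ω
  Z5: Z = 1/(jωC) = -j/(ω·C) = 0 - j0.4325 Ω
Step 3 — Bridge requires nodal analysis (the Z5 bridge couples midpoints C and D, so the two paths cannot be reduced to a simple series/parallel combination). Setting node B to ground and injecting 1 A at node A, the 3-node admittance system at A, C, D solves to V_A = Z_AB = 63.76 + j24.38 Ω = 68.26∠20.9° Ω.
Step 4 — Source phasor: V = 15∠15.5° V = 14.45 + j4.009 V.
Step 5 — Current: I = V / Z = 0.2188 - j0.02077 A = 0.2197∠-5.4° A.
Step 6 — Complex power: S = V·I* = 3.079 + j1.177 VA.
Step 7 — Real power: P = Re(S) = 3.079 W.
Step 8 — Reactive power: Q = Im(S) = 1.177 VAR.
Step 9 — Apparent power: |S| = 3.296 VA.
Step 10 — Power factor: PF = P/|S| = 0.9341 (lagging).

(a) P = 3.079 W  (b) Q = 1.177 VAR  (c) S = 3.296 VA  (d) PF = 0.9341 (lagging)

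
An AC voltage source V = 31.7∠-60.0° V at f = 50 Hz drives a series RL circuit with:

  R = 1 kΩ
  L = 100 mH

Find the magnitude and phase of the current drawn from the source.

Step 1 — Angular frequency: ω = 2π·f = 2π·50 = 314.2 rad/s.
Step 2 — Component impedances:
  R: Z = R = 1000 Ω
  L: Z = jωL = j·314.2·0.1 = 0 + j31.42 Ω
Step 3 — Series combination: Z_total = R + L = 1000 + j31.42 Ω = 1000∠1.8° Ω.
Step 4 — Source phasor: V = 31.7∠-60.0° V = 15.85 - j27.45 V.
Step 5 — Ohm's law: I = V / Z_total = (15.85 - j27.45) / (1000 + j31.42) = 0.01497 - j0.02792 A.
Step 6 — Convert to polar: |I| = 0.03168 A, ∠I = -61.8°.

I = 0.03168∠-61.8° A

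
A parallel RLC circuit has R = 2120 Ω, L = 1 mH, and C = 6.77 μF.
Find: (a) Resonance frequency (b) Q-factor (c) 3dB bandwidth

Step 1 — Resonance: ω₀ = 1/√(LC) = 1/√(0.001·6.77e-06) = 1.215e+04 rad/s.
Step 2 — f₀ = ω₀/(2π) = 1934 Hz.
Step 3 — Parallel Q: Q = R/(ω₀L) = 2120/(1.215e+04·0.001) = 174.4.
Step 4 — Bandwidth: Δω = ω₀/Q = 69.67 rad/s; BW = Δω/(2π) = 11.09 Hz.

(a) f₀ = 1934 Hz  (b) Q = 174.4  (c) BW = 11.09 Hz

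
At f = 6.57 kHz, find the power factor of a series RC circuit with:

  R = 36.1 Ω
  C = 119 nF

Step 1 — Angular frequency: ω = 2π·f = 2π·6570 = 4.128e+04 rad/s.
Step 2 — Component impedances:
  R: Z = R = 36.1 Ω
  C: Z = 1/(jωC) = -j/(ω·C) = 0 - j203.6 Ω
Step 3 — Series combination: Z_total = R + C = 36.1 - j203.6 Ω = 206.7∠-79.9° Ω.
Step 4 — Power factor: PF = cos(φ) = Re(Z)/|Z| = 36.1/206.7 = 0.1746.
Step 5 — Type: Im(Z) = -203.6 ⇒ leading (phase φ = -79.9°).

PF = 0.1746 (leading, φ = -79.9°)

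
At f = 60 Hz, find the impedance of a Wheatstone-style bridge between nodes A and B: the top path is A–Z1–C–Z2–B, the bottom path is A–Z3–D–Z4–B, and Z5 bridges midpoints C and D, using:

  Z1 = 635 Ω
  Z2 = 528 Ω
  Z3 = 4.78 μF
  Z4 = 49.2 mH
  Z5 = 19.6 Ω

Step 1 — Angular frequency: ω = 2π·f = 2π·60 = 377 rad/s.
Step 2 — Component impedances:
  Z1: Z = R = 635 Ω
  Z2: Z = R = 528 Ω
  Z3: Z = 1/(jωC) = -j/(ω·C) = 0 - j554.9 Ω
  Z4: Z = jωL = j·377·0.0492 = 0 + j18.55 Ω
  Z5: Z = R = 19.6 Ω
Step 3 — Bridge requires nodal analysis (the Z5 bridge couples midpoints C and D, so the two paths cannot be reduced to a simple series/parallel combination). Setting node B to ground and injecting 1 A at node A, the 3-node admittance system at A, C, D solves to V_A = Z_AB = 273.7 - j304.6 Ω = 409.5∠-48.1° Ω.

Z = 273.7 - j304.6 Ω = 409.5∠-48.1° Ω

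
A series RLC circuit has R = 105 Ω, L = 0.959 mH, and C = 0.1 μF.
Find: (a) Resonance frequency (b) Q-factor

Step 1 — Resonance condition Im(Z)=0 gives ω₀ = 1/√(LC).
Step 2 — ω₀ = 1/√(0.000959·1e-07) = 1.021e+05 rad/s.
Step 3 — f₀ = ω₀/(2π) = 1.625e+04 Hz.
Step 4 — Series Q: Q = ω₀L/R = 1.021e+05·0.000959/105 = 0.9327.

(a) f₀ = 1.625e+04 Hz  (b) Q = 0.9327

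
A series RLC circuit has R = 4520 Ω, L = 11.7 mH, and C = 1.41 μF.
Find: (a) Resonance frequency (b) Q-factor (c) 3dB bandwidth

Step 1 — Resonance: ω₀ = 1/√(LC) = 1/√(0.0117·1.41e-06) = 7786 rad/s.
Step 2 — f₀ = ω₀/(2π) = 1239 Hz.
Step 3 — Series Q: Q = ω₀L/R = 7786·0.0117/4520 = 0.02015.
Step 4 — Bandwidth: Δω = ω₀/Q = 3.863e+05 rad/s; BW = Δω/(2π) = 6.149e+04 Hz.

(a) f₀ = 1239 Hz  (b) Q = 0.02015  (c) BW = 6.149e+04 Hz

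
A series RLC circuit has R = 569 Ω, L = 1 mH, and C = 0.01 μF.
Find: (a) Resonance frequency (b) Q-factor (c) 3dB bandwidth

Step 1 — Resonance: ω₀ = 1/√(LC) = 1/√(0.001·1e-08) = 3.162e+05 rad/s.
Step 2 — f₀ = ω₀/(2π) = 5.033e+04 Hz.
Step 3 — Series Q: Q = ω₀L/R = 3.162e+05·0.001/569 = 0.5558.
Step 4 — Bandwidth: Δω = ω₀/Q = 5.69e+05 rad/s; BW = Δω/(2π) = 9.056e+04 Hz.

(a) f₀ = 5.033e+04 Hz  (b) Q = 0.5558  (c) BW = 9.056e+04 Hz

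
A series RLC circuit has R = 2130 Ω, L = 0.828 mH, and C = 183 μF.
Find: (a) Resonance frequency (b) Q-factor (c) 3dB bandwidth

Step 1 — Resonance: ω₀ = 1/√(LC) = 1/√(0.000828·0.000183) = 2569 rad/s.
Step 2 — f₀ = ω₀/(2π) = 408.9 Hz.
Step 3 — Series Q: Q = ω₀L/R = 2569·0.000828/2130 = 0.0009986.
Step 4 — Bandwidth: Δω = ω₀/Q = 2.572e+06 rad/s; BW = Δω/(2π) = 4.094e+05 Hz.

(a) f₀ = 408.9 Hz  (b) Q = 0.0009986  (c) BW = 4.094e+05 Hz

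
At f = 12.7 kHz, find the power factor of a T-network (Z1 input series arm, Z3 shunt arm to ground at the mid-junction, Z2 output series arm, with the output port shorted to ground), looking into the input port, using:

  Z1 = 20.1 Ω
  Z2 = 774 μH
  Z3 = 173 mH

Step 1 — Angular frequency: ω = 2π·f = 2π·1.27e+04 = 7.98e+04 rad/s.
Step 2 — Component impedances:
  Z1: Z = R = 20.1 Ω
  Z2: Z = jωL = j·7.98e+04·0.000774 = 0 + j61.76 Ω
  Z3: Z = jωL = j·7.98e+04·0.173 = 0 + j1.38e+04 Ω
Step 3 — With the output port shorted to ground, the output series arm Z2 runs from the junction to ground; the shunt arm Z3 also runs from the junction to ground. They appear in parallel: Z3 || Z2 = 0 + j61.49 Ω.
Step 4 — Series with input arm Z1: Z_in = Z1 + (Z3 || Z2) = 20.1 + j61.49 Ω = 64.69∠71.9° Ω.
Step 5 — Power factor: PF = cos(φ) = Re(Z)/|Z| = 20.1/64.69 = 0.3107.
Step 6 — Type: Im(Z) = 61.49 ⇒ lagging (phase φ = 71.9°).

PF = 0.3107 (lagging, φ = 71.9°)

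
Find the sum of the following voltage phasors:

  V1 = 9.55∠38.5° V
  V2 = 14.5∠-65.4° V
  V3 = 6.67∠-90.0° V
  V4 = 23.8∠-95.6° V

Step 1 — Convert each phasor to rectangular form:
  V1 = 9.55·(cos(38.5°) + j·sin(38.5°)) = 7.474 + j5.945 V
  V2 = 14.5·(cos(-65.4°) + j·sin(-65.4°)) = 6.036 - j13.18 V
  V3 = 6.67·(cos(-90.0°) + j·sin(-90.0°)) = 0 - j6.67 V
  V4 = 23.8·(cos(-95.6°) + j·sin(-95.6°)) = -2.322 - j23.69 V
Step 2 — Sum components: V_total = 11.19 - j37.6 V.
Step 3 — Convert to polar: |V_total| = 39.22 V, ∠V_total = -73.4°.

V_total = 39.22∠-73.4° V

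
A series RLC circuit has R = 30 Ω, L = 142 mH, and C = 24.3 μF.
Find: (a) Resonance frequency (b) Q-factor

Step 1 — Resonance condition Im(Z)=0 gives ω₀ = 1/√(LC).
Step 2 — ω₀ = 1/√(0.142·2.43e-05) = 538.3 rad/s.
Step 3 — f₀ = ω₀/(2π) = 85.68 Hz.
Step 4 — Series Q: Q = ω₀L/R = 538.3·0.142/30 = 2.548.

(a) f₀ = 85.68 Hz  (b) Q = 2.548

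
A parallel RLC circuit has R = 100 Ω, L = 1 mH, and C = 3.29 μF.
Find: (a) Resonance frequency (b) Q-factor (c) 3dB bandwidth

Step 1 — Resonance: ω₀ = 1/√(LC) = 1/√(0.001·3.29e-06) = 1.743e+04 rad/s.
Step 2 — f₀ = ω₀/(2π) = 2775 Hz.
Step 3 — Parallel Q: Q = R/(ω₀L) = 100/(1.743e+04·0.001) = 5.736.
Step 4 — Bandwidth: Δω = ω₀/Q = 3040 rad/s; BW = Δω/(2π) = 483.8 Hz.

(a) f₀ = 2775 Hz  (b) Q = 5.736  (c) BW = 483.8 Hz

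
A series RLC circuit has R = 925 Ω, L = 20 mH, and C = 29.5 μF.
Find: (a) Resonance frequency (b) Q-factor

Step 1 — Resonance condition Im(Z)=0 gives ω₀ = 1/√(LC).
Step 2 — ω₀ = 1/√(0.02·2.95e-05) = 1302 rad/s.
Step 3 — f₀ = ω₀/(2π) = 207.2 Hz.
Step 4 — Series Q: Q = ω₀L/R = 1302·0.02/925 = 0.02815.

(a) f₀ = 207.2 Hz  (b) Q = 0.02815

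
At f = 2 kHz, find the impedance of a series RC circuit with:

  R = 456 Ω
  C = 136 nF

Step 1 — Angular frequency: ω = 2π·f = 2π·2000 = 1.257e+04 rad/s.
Step 2 — Component impedances:
  R: Z = R = 456 Ω
  C: Z = 1/(jωC) = -j/(ω·C) = 0 - j585.1 Ω
Step 3 — Series combination: Z_total = R + C = 456 - j585.1 Ω = 741.8∠-52.1° Ω.

Z = 456 - j585.1 Ω = 741.8∠-52.1° Ω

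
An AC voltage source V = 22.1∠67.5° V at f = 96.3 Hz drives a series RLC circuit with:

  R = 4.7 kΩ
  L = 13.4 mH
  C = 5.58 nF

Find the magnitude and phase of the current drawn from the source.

Step 1 — Angular frequency: ω = 2π·f = 2π·96.3 = 605.1 rad/s.
Step 2 — Component impedances:
  R: Z = R = 4700 Ω
  L: Z = jωL = j·605.1·0.0134 = 0 + j8.108 Ω
  C: Z = 1/(jωC) = -j/(ω·C) = 0 - j2.962e+05 Ω
Step 3 — Series combination: Z_total = R + L + C = 4700 - j2.962e+05 Ω = 2.962e+05∠-89.1° Ω.
Step 4 — Source phasor: V = 22.1∠67.5° V = 8.457 + j20.42 V.
Step 5 — Ohm's law: I = V / Z_total = (8.457 + j20.42) / (4700 - j2.962e+05) = -6.847e-05 + j2.964e-05 A.
Step 6 — Convert to polar: |I| = 7.461e-05 A, ∠I = 156.6°.

I = 7.461e-05∠156.6° A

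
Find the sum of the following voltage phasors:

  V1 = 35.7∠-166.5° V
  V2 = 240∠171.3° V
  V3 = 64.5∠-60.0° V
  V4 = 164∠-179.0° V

Step 1 — Convert each phasor to rectangular form:
  V1 = 35.7·(cos(-166.5°) + j·sin(-166.5°)) = -34.71 - j8.334 V
  V2 = 240·(cos(171.3°) + j·sin(171.3°)) = -237.2 + j36.3 V
  V3 = 64.5·(cos(-60.0°) + j·sin(-60.0°)) = 32.25 - j55.86 V
  V4 = 164·(cos(-179.0°) + j·sin(-179.0°)) = -164 - j2.862 V
Step 2 — Sum components: V_total = -403.7 - j30.75 V.
Step 3 — Convert to polar: |V_total| = 404.8 V, ∠V_total = -175.6°.

V_total = 404.8∠-175.6° V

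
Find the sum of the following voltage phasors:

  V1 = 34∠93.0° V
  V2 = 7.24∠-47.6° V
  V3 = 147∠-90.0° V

Step 1 — Convert each phasor to rectangular form:
  V1 = 34·(cos(93.0°) + j·sin(93.0°)) = -1.779 + j33.95 V
  V2 = 7.24·(cos(-47.6°) + j·sin(-47.6°)) = 4.882 - j5.346 V
  V3 = 147·(cos(-90.0°) + j·sin(-90.0°)) = 0 - j147 V
Step 2 — Sum components: V_total = 3.103 - j118.4 V.
Step 3 — Convert to polar: |V_total| = 118.4 V, ∠V_total = -88.5°.

V_total = 118.4∠-88.5° V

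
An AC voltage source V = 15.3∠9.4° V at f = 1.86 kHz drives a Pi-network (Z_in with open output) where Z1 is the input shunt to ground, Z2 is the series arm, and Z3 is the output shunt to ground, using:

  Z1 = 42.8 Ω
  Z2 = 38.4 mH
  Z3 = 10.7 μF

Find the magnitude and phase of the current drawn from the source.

Step 1 — Angular frequency: ω = 2π·f = 2π·1860 = 1.169e+04 rad/s.
Step 2 — Component impedances:
  Z1: Z = R = 42.8 Ω
  Z2: Z = jωL = j·1.169e+04·0.0384 = 0 + j448.8 Ω
  Z3: Z = 1/(jωC) = -j/(ω·C) = 0 - j7.997 Ω
Step 3 — With open output, the series arm Z2 and the output shunt Z3 appear in series to ground: Z2 + Z3 = 0 + j440.8 Ω.
Step 4 — Parallel with input shunt Z1: Z_in = Z1 || (Z2 + Z3) = 42.4 + j4.117 Ω = 42.6∠5.5° Ω.
Step 5 — Source phasor: V = 15.3∠9.4° V = 15.09 + j2.499 V.
Step 6 — Ohm's law: I = V / Z_total = (15.09 + j2.499) / (42.4 + j4.117) = 0.3583 + j0.02414 A.
Step 7 — Convert to polar: |I| = 0.3592 A, ∠I = 3.9°.

I = 0.3592∠3.9° A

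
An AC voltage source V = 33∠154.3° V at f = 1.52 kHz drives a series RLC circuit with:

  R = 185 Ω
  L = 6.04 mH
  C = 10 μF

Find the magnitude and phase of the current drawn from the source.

Step 1 — Angular frequency: ω = 2π·f = 2π·1520 = 9550 rad/s.
Step 2 — Component impedances:
  R: Z = R = 185 Ω
  L: Z = jωL = j·9550·0.00604 = 0 + j57.68 Ω
  C: Z = 1/(jωC) = -j/(ω·C) = 0 - j10.47 Ω
Step 3 — Series combination: Z_total = R + L + C = 185 + j47.21 Ω = 190.9∠14.3° Ω.
Step 4 — Source phasor: V = 33∠154.3° V = -29.74 + j14.31 V.
Step 5 — Ohm's law: I = V / Z_total = (-29.74 + j14.31) / (185 + j47.21) = -0.1324 + j0.1111 A.
Step 6 — Convert to polar: |I| = 0.1728 A, ∠I = 140.0°.

I = 0.1728∠140.0° A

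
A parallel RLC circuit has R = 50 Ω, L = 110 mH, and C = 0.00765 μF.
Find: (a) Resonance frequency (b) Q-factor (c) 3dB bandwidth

Step 1 — Resonance: ω₀ = 1/√(LC) = 1/√(0.11·7.65e-09) = 3.447e+04 rad/s.
Step 2 — f₀ = ω₀/(2π) = 5486 Hz.
Step 3 — Parallel Q: Q = R/(ω₀L) = 50/(3.447e+04·0.11) = 0.01319.
Step 4 — Bandwidth: Δω = ω₀/Q = 2.614e+06 rad/s; BW = Δω/(2π) = 4.161e+05 Hz.

(a) f₀ = 5486 Hz  (b) Q = 0.01319  (c) BW = 4.161e+05 Hz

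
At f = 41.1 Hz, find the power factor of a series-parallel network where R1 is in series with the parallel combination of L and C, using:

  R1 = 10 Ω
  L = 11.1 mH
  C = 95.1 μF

Step 1 — Angular frequency: ω = 2π·f = 2π·41.1 = 258.2 rad/s.
Step 2 — Component impedances:
  R1: Z = R = 10 Ω
  L: Z = jωL = j·258.2·0.0111 = 0 + j2.866 Ω
  C: Z = 1/(jωC) = -j/(ω·C) = 0 - j40.72 Ω
Step 3 — Parallel branch: L || C = 1/(1/L + 1/C) = 0 + j3.084 Ω.
Step 4 — Series with R1: Z_total = R1 + (L || C) = 10 + j3.084 Ω = 10.46∠17.1° Ω.
Step 5 — Power factor: PF = cos(φ) = Re(Z)/|Z| = 10/10.465 = 0.9556.
Step 6 — Type: Im(Z) = 3.084 ⇒ lagging (phase φ = 17.1°).

PF = 0.9556 (lagging, φ = 17.1°)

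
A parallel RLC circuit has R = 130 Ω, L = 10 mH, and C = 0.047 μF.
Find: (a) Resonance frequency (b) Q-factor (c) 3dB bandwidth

Step 1 — Resonance: ω₀ = 1/√(LC) = 1/√(0.01·4.7e-08) = 4.613e+04 rad/s.
Step 2 — f₀ = ω₀/(2π) = 7341 Hz.
Step 3 — Parallel Q: Q = R/(ω₀L) = 130/(4.613e+04·0.01) = 0.2818.
Step 4 — Bandwidth: Δω = ω₀/Q = 1.637e+05 rad/s; BW = Δω/(2π) = 2.605e+04 Hz.

(a) f₀ = 7341 Hz  (b) Q = 0.2818  (c) BW = 2.605e+04 Hz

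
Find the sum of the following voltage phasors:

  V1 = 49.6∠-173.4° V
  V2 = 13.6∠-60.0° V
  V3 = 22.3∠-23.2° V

Step 1 — Convert each phasor to rectangular form:
  V1 = 49.6·(cos(-173.4°) + j·sin(-173.4°)) = -49.27 - j5.701 V
  V2 = 13.6·(cos(-60.0°) + j·sin(-60.0°)) = 6.8 - j11.78 V
  V3 = 22.3·(cos(-23.2°) + j·sin(-23.2°)) = 20.5 - j8.785 V
Step 2 — Sum components: V_total = -21.97 - j26.26 V.
Step 3 — Convert to polar: |V_total| = 34.24 V, ∠V_total = -129.9°.

V_total = 34.24∠-129.9° V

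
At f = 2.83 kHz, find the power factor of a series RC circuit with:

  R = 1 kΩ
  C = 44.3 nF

Step 1 — Angular frequency: ω = 2π·f = 2π·2830 = 1.778e+04 rad/s.
Step 2 — Component impedances:
  R: Z = R = 1000 Ω
  C: Z = 1/(jωC) = -j/(ω·C) = 0 - j1269 Ω
Step 3 — Series combination: Z_total = R + C = 1000 - j1269 Ω = 1616∠-51.8° Ω.
Step 4 — Power factor: PF = cos(φ) = Re(Z)/|Z| = 1000/1616 = 0.6188.
Step 5 — Type: Im(Z) = -1269 ⇒ leading (phase φ = -51.8°).

PF = 0.6188 (leading, φ = -51.8°)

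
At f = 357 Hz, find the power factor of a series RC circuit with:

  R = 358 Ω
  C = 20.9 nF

Step 1 — Angular frequency: ω = 2π·f = 2π·357 = 2243 rad/s.
Step 2 — Component impedances:
  R: Z = R = 358 Ω
  C: Z = 1/(jωC) = -j/(ω·C) = 0 - j2.133e+04 Ω
Step 3 — Series combination: Z_total = R + C = 358 - j2.133e+04 Ω = 2.133e+04∠-89.0° Ω.
Step 4 — Power factor: PF = cos(φ) = Re(Z)/|Z| = 358/2.133e+04 = 0.01678.
Step 5 — Type: Im(Z) = -2.133e+04 ⇒ leading (phase φ = -89.0°).

PF = 0.01678 (leading, φ = -89.0°)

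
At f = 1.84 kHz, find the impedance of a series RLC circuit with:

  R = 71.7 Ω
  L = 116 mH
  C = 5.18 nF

Step 1 — Angular frequency: ω = 2π·f = 2π·1840 = 1.156e+04 rad/s.
Step 2 — Component impedances:
  R: Z = R = 71.7 Ω
  L: Z = jωL = j·1.156e+04·0.116 = 0 + j1341 Ω
  C: Z = 1/(jωC) = -j/(ω·C) = 0 - j1.67e+04 Ω
Step 3 — Series combination: Z_total = R + L + C = 71.7 - j1.536e+04 Ω = 1.536e+04∠-89.7° Ω.

Z = 71.7 - j1.536e+04 Ω = 1.536e+04∠-89.7° Ω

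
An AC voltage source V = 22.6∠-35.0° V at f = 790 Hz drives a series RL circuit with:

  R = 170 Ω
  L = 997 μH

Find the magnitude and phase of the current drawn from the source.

Step 1 — Angular frequency: ω = 2π·f = 2π·790 = 4964 rad/s.
Step 2 — Component impedances:
  R: Z = R = 170 Ω
  L: Z = jωL = j·4964·0.000997 = 0 + j4.949 Ω
Step 3 — Series combination: Z_total = R + L = 170 + j4.949 Ω = 170.1∠1.7° Ω.
Step 4 — Source phasor: V = 22.6∠-35.0° V = 18.51 - j12.96 V.
Step 5 — Ohm's law: I = V / Z_total = (18.51 - j12.96) / (170 + j4.949) = 0.1066 - j0.07935 A.
Step 6 — Convert to polar: |I| = 0.1329 A, ∠I = -36.7°.

I = 0.1329∠-36.7° A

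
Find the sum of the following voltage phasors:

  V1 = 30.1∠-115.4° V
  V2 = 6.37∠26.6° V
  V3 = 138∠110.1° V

Step 1 — Convert each phasor to rectangular form:
  V1 = 30.1·(cos(-115.4°) + j·sin(-115.4°)) = -12.91 - j27.19 V
  V2 = 6.37·(cos(26.6°) + j·sin(26.6°)) = 5.696 + j2.852 V
  V3 = 138·(cos(110.1°) + j·sin(110.1°)) = -47.43 + j129.6 V
Step 2 — Sum components: V_total = -54.64 + j105.3 V.
Step 3 — Convert to polar: |V_total| = 118.6 V, ∠V_total = 117.4°.

V_total = 118.6∠117.4° V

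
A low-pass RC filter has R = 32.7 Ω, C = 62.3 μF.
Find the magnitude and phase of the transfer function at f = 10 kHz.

Step 1 — Angular frequency: ω = 2π·1e+04 = 6.283e+04 rad/s.
Step 2 — Transfer function: H(jω) = 1/(1 + jωRC).
Step 3 — Denominator: 1 + jωRC = 1 + j·6.283e+04·32.7·6.23e-05 = 1 + j128.
Step 4 — H = 6.103e-05 - j0.007812.
Step 5 — Magnitude: |H| = 0.007812 (-42.1 dB); phase: φ = -89.6°.

|H| = 0.007812 (-42.1 dB), φ = -89.6°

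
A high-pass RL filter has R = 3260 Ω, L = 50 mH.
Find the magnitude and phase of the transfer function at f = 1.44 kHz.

Step 1 — Angular frequency: ω = 2π·1440 = 9048 rad/s.
Step 2 — Transfer function: H(jω) = jωL/(R + jωL).
Step 3 — Numerator jωL = j·452.4; denominator R + jωL = 3260 + j452.4.
Step 4 — H = 0.01889 + j0.1361.
Step 5 — Magnitude: |H| = 0.1375 (-17.2 dB); phase: φ = 82.1°.

|H| = 0.1375 (-17.2 dB), φ = 82.1°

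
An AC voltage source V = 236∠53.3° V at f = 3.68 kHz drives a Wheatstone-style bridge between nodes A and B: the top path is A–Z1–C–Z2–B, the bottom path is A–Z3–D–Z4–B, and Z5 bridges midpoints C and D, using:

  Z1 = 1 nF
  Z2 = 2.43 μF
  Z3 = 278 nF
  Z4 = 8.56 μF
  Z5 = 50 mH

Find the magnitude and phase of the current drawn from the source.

Step 1 — Angular frequency: ω = 2π·f = 2π·3680 = 2.312e+04 rad/s.
Step 2 — Component impedances:
  Z1: Z = 1/(jωC) = -j/(ω·C) = 0 - j4.325e+04 Ω
  Z2: Z = 1/(jωC) = -j/(ω·C) = 0 - j17.8 Ω
  Z3: Z = 1/(jωC) = -j/(ω·C) = 0 - j155.6 Ω
  Z4: Z = 1/(jωC) = -j/(ω·C) = 0 - j5.052 Ω
  Z5: Z = jωL = j·2.312e+04·0.05 = 0 + j1156 Ω
Step 3 — Bridge requires nodal analysis (the Z5 bridge couples midpoints C and D, so the two paths cannot be reduced to a simple series/parallel combination). Setting node B to ground and injecting 1 A at node A, the 3-node admittance system at A, C, D solves to V_A = Z_AB = 0 - j160.1 Ω = 160.1∠-90.0° Ω.
Step 4 — Source phasor: V = 236∠53.3° V = 141 + j189.2 V.
Step 5 — Ohm's law: I = V / Z_total = (141 + j189.2) / (0 - j160.1) = -1.182 + j0.8812 A.
Step 6 — Convert to polar: |I| = 1.475 A, ∠I = 143.3°.

I = 1.475∠143.3° A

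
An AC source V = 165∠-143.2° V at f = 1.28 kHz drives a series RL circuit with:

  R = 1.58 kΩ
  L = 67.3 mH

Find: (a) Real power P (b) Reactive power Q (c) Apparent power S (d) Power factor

Step 1 — Angular frequency: ω = 2π·f = 2π·1280 = 8042 rad/s.
Step 2 — Component impedances:
  R: Z = R = 1580 Ω
  L: Z = jωL = j·8042·0.0673 = 0 + j541.3 Ω
Step 3 — Series combination: Z_total = R + L = 1580 + j541.3 Ω = 1670∠18.9° Ω.
Step 4 — Source phasor: V = 165∠-143.2° V = -132.1 - j98.84 V.
Step 5 — Current: I = V / Z = -0.09402 - j0.03035 A = 0.09879∠-162.1° A.
Step 6 — Complex power: S = V·I* = 15.42 + j5.283 VA.
Step 7 — Real power: P = Re(S) = 15.42 W.
Step 8 — Reactive power: Q = Im(S) = 5.283 VAR.
Step 9 — Apparent power: |S| = 16.3 VA.
Step 10 — Power factor: PF = P/|S| = 0.946 (lagging).

(a) P = 15.42 W  (b) Q = 5.283 VAR  (c) S = 16.3 VA  (d) PF = 0.946 (lagging)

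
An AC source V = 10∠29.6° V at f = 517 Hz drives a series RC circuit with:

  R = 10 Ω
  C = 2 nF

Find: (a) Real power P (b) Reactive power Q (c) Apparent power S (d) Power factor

Step 1 — Angular frequency: ω = 2π·f = 2π·517 = 3248 rad/s.
Step 2 — Component impedances:
  R: Z = R = 10 Ω
  C: Z = 1/(jωC) = -j/(ω·C) = 0 - j1.539e+05 Ω
Step 3 — Series combination: Z_total = R + C = 10 - j1.539e+05 Ω = 1.539e+05∠-90.0° Ω.
Step 4 — Source phasor: V = 10∠29.6° V = 8.695 + j4.939 V.
Step 5 — Current: I = V / Z = -3.209e-05 + j5.649e-05 A = 6.497e-05∠119.6° A.
Step 6 — Complex power: S = V·I* = 4.221e-08 - j0.0006497 VA.
Step 7 — Real power: P = Re(S) = 4.221e-08 W.
Step 8 — Reactive power: Q = Im(S) = -0.0006497 VAR.
Step 9 — Apparent power: |S| = 0.0006497 VA.
Step 10 — Power factor: PF = P/|S| = 6.497e-05 (leading).

(a) P = 4.221e-08 W  (b) Q = -0.0006497 VAR  (c) S = 0.0006497 VA  (d) PF = 6.497e-05 (leading)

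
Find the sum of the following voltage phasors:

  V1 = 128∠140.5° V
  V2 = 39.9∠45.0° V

Step 1 — Convert each phasor to rectangular form:
  V1 = 128·(cos(140.5°) + j·sin(140.5°)) = -98.77 + j81.42 V
  V2 = 39.9·(cos(45.0°) + j·sin(45.0°)) = 28.21 + j28.21 V
Step 2 — Sum components: V_total = -70.55 + j109.6 V.
Step 3 — Convert to polar: |V_total| = 130.4 V, ∠V_total = 122.8°.

V_total = 130.4∠122.8° V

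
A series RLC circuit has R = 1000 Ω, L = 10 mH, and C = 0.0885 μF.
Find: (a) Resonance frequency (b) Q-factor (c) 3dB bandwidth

Step 1 — Resonance: ω₀ = 1/√(LC) = 1/√(0.01·8.85e-08) = 3.361e+04 rad/s.
Step 2 — f₀ = ω₀/(2π) = 5350 Hz.
Step 3 — Series Q: Q = ω₀L/R = 3.361e+04·0.01/1000 = 0.3361.
Step 4 — Bandwidth: Δω = ω₀/Q = 1e+05 rad/s; BW = Δω/(2π) = 1.592e+04 Hz.

(a) f₀ = 5350 Hz  (b) Q = 0.3361  (c) BW = 1.592e+04 Hz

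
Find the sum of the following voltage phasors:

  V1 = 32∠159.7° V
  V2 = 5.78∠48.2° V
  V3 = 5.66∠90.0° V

Step 1 — Convert each phasor to rectangular form:
  V1 = 32·(cos(159.7°) + j·sin(159.7°)) = -30.01 + j11.1 V
  V2 = 5.78·(cos(48.2°) + j·sin(48.2°)) = 3.853 + j4.309 V
  V3 = 5.66·(cos(90.0°) + j·sin(90.0°)) = 0 + j5.66 V
Step 2 — Sum components: V_total = -26.16 + j21.07 V.
Step 3 — Convert to polar: |V_total| = 33.59 V, ∠V_total = 141.1°.

V_total = 33.59∠141.1° V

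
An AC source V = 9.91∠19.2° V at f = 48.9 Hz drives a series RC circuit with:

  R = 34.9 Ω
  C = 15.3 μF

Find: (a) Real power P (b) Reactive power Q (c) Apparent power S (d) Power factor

Step 1 — Angular frequency: ω = 2π·f = 2π·48.9 = 307.2 rad/s.
Step 2 — Component impedances:
  R: Z = R = 34.9 Ω
  C: Z = 1/(jωC) = -j/(ω·C) = 0 - j212.7 Ω
Step 3 — Series combination: Z_total = R + C = 34.9 - j212.7 Ω = 215.6∠-80.7° Ω.
Step 4 — Source phasor: V = 9.91∠19.2° V = 9.359 + j3.259 V.
Step 5 — Current: I = V / Z = -0.00789 + j0.04529 A = 0.04597∠99.9° A.
Step 6 — Complex power: S = V·I* = 0.07376 - j0.4496 VA.
Step 7 — Real power: P = Re(S) = 0.07376 W.
Step 8 — Reactive power: Q = Im(S) = -0.4496 VAR.
Step 9 — Apparent power: |S| = 0.4556 VA.
Step 10 — Power factor: PF = P/|S| = 0.1619 (leading).

(a) P = 0.07376 W  (b) Q = -0.4496 VAR  (c) S = 0.4556 VA  (d) PF = 0.1619 (leading)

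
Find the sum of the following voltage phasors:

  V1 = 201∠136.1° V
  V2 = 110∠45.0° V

Step 1 — Convert each phasor to rectangular form:
  V1 = 201·(cos(136.1°) + j·sin(136.1°)) = -144.8 + j139.4 V
  V2 = 110·(cos(45.0°) + j·sin(45.0°)) = 77.78 + j77.78 V
Step 2 — Sum components: V_total = -67.05 + j217.2 V.
Step 3 — Convert to polar: |V_total| = 227.3 V, ∠V_total = 107.2°.

V_total = 227.3∠107.2° V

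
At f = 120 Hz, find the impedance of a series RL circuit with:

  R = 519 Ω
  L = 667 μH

Step 1 — Angular frequency: ω = 2π·f = 2π·120 = 754 rad/s.
Step 2 — Component impedances:
  R: Z = R = 519 Ω
  L: Z = jωL = j·754·0.000667 = 0 + j0.5029 Ω
Step 3 — Series combination: Z_total = R + L = 519 + j0.5029 Ω = 519∠0.1° Ω.

Z = 519 + j0.5029 Ω = 519∠0.1° Ω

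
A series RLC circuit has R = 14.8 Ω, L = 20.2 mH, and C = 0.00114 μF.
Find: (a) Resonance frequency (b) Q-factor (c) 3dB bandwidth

Step 1 — Resonance: ω₀ = 1/√(LC) = 1/√(0.0202·1.14e-09) = 2.084e+05 rad/s.
Step 2 — f₀ = ω₀/(2π) = 3.317e+04 Hz.
Step 3 — Series Q: Q = ω₀L/R = 2.084e+05·0.0202/14.8 = 284.4.
Step 4 — Bandwidth: Δω = ω₀/Q = 732.7 rad/s; BW = Δω/(2π) = 116.6 Hz.

(a) f₀ = 3.317e+04 Hz  (b) Q = 284.4  (c) BW = 116.6 Hz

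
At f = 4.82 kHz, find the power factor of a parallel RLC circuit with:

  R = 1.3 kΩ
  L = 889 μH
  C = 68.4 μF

Step 1 — Angular frequency: ω = 2π·f = 2π·4820 = 3.028e+04 rad/s.
Step 2 — Component impedances:
  R: Z = R = 1300 Ω
  L: Z = jωL = j·3.028e+04·0.000889 = 0 + j26.92 Ω
  C: Z = 1/(jωC) = -j/(ω·C) = 0 - j0.4827 Ω
Step 3 — Parallel combination: 1/Z_total = 1/R + 1/L + 1/C; Z_total = 0.0001859 - j0.4916 Ω = 0.4916∠-90.0° Ω.
Step 4 — Power factor: PF = cos(φ) = Re(Z)/|Z| = 0.00018587/0.49156 = 0.0003781.
Step 5 — Type: Im(Z) = -0.4916 ⇒ leading (phase φ = -90.0°).

PF = 0.0003781 (leading, φ = -90.0°)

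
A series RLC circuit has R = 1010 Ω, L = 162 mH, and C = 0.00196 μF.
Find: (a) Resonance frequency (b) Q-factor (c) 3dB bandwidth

Step 1 — Resonance: ω₀ = 1/√(LC) = 1/√(0.162·1.96e-09) = 5.612e+04 rad/s.
Step 2 — f₀ = ω₀/(2π) = 8932 Hz.
Step 3 — Series Q: Q = ω₀L/R = 5.612e+04·0.162/1010 = 9.001.
Step 4 — Bandwidth: Δω = ω₀/Q = 6235 rad/s; BW = Δω/(2π) = 992.3 Hz.

(a) f₀ = 8932 Hz  (b) Q = 9.001  (c) BW = 992.3 Hz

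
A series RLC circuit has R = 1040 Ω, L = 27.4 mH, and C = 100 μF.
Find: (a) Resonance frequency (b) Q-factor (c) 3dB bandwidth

Step 1 — Resonance: ω₀ = 1/√(LC) = 1/√(0.0274·0.0001) = 604.1 rad/s.
Step 2 — f₀ = ω₀/(2π) = 96.15 Hz.
Step 3 — Series Q: Q = ω₀L/R = 604.1·0.0274/1040 = 0.01592.
Step 4 — Bandwidth: Δω = ω₀/Q = 3.796e+04 rad/s; BW = Δω/(2π) = 6041 Hz.

(a) f₀ = 96.15 Hz  (b) Q = 0.01592  (c) BW = 6041 Hz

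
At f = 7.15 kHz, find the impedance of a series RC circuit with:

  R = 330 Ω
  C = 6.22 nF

Step 1 — Angular frequency: ω = 2π·f = 2π·7150 = 4.492e+04 rad/s.
Step 2 — Component impedances:
  R: Z = R = 330 Ω
  C: Z = 1/(jωC) = -j/(ω·C) = 0 - j3579 Ω
Step 3 — Series combination: Z_total = R + C = 330 - j3579 Ω = 3594∠-84.7° Ω.

Z = 330 - j3579 Ω = 3594∠-84.7° Ω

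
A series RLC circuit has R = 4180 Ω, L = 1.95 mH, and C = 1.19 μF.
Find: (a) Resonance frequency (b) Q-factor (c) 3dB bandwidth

Step 1 — Resonance: ω₀ = 1/√(LC) = 1/√(0.00195·1.19e-06) = 2.076e+04 rad/s.
Step 2 — f₀ = ω₀/(2π) = 3304 Hz.
Step 3 — Series Q: Q = ω₀L/R = 2.076e+04·0.00195/4180 = 0.009684.
Step 4 — Bandwidth: Δω = ω₀/Q = 2.144e+06 rad/s; BW = Δω/(2π) = 3.412e+05 Hz.

(a) f₀ = 3304 Hz  (b) Q = 0.009684  (c) BW = 3.412e+05 Hz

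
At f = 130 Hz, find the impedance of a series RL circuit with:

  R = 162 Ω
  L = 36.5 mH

Step 1 — Angular frequency: ω = 2π·f = 2π·130 = 816.8 rad/s.
Step 2 — Component impedances:
  R: Z = R = 162 Ω
  L: Z = jωL = j·816.8·0.0365 = 0 + j29.81 Ω
Step 3 — Series combination: Z_total = R + L = 162 + j29.81 Ω = 164.7∠10.4° Ω.

Z = 162 + j29.81 Ω = 164.7∠10.4° Ω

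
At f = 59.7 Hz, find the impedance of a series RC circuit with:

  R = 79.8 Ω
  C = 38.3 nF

Step 1 — Angular frequency: ω = 2π·f = 2π·59.7 = 375.1 rad/s.
Step 2 — Component impedances:
  R: Z = R = 79.8 Ω
  C: Z = 1/(jωC) = -j/(ω·C) = 0 - j6.961e+04 Ω
Step 3 — Series combination: Z_total = R + C = 79.8 - j6.961e+04 Ω = 6.961e+04∠-89.9° Ω.

Z = 79.8 - j6.961e+04 Ω = 6.961e+04∠-89.9° Ω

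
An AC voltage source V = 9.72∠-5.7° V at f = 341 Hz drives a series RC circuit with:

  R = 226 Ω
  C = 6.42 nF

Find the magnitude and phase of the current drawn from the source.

Step 1 — Angular frequency: ω = 2π·f = 2π·341 = 2143 rad/s.
Step 2 — Component impedances:
  R: Z = R = 226 Ω
  C: Z = 1/(jωC) = -j/(ω·C) = 0 - j7.27e+04 Ω
Step 3 — Series combination: Z_total = R + C = 226 - j7.27e+04 Ω = 7.27e+04∠-89.8° Ω.
Step 4 — Source phasor: V = 9.72∠-5.7° V = 9.672 - j0.9654 V.
Step 5 — Ohm's law: I = V / Z_total = (9.672 - j0.9654) / (226 - j7.27e+04) = 1.369e-05 + j0.000133 A.
Step 6 — Convert to polar: |I| = 0.0001337 A, ∠I = 84.1°.

I = 0.0001337∠84.1° A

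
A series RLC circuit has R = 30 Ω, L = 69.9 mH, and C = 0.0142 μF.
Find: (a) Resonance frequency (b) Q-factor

Step 1 — Resonance condition Im(Z)=0 gives ω₀ = 1/√(LC).
Step 2 — ω₀ = 1/√(0.0699·1.42e-08) = 3.174e+04 rad/s.
Step 3 — f₀ = ω₀/(2π) = 5052 Hz.
Step 4 — Series Q: Q = ω₀L/R = 3.174e+04·0.0699/30 = 73.96.

(a) f₀ = 5052 Hz  (b) Q = 73.96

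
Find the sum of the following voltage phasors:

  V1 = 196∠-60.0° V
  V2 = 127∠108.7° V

Step 1 — Convert each phasor to rectangular form:
  V1 = 196·(cos(-60.0°) + j·sin(-60.0°)) = 98 - j169.7 V
  V2 = 127·(cos(108.7°) + j·sin(108.7°)) = -40.72 + j120.3 V
Step 2 — Sum components: V_total = 57.28 - j49.45 V.
Step 3 — Convert to polar: |V_total| = 75.67 V, ∠V_total = -40.8°.

V_total = 75.67∠-40.8° V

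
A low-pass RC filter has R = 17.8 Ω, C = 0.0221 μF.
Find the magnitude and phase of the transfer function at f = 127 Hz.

Step 1 — Angular frequency: ω = 2π·127 = 798 rad/s.
Step 2 — Transfer function: H(jω) = 1/(1 + jωRC).
Step 3 — Denominator: 1 + jωRC = 1 + j·798·17.8·2.21e-08 = 1 + j0.0003139.
Step 4 — H = 1 - j0.0003139.
Step 5 — Magnitude: |H| = 1 (-0.0 dB); phase: φ = -0.0°.

|H| = 1 (-0.0 dB), φ = -0.0°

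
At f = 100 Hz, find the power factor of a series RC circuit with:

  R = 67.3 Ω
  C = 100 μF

Step 1 — Angular frequency: ω = 2π·f = 2π·100 = 628.3 rad/s.
Step 2 — Component impedances:
  R: Z = R = 67.3 Ω
  C: Z = 1/(jωC) = -j/(ω·C) = 0 - j15.92 Ω
Step 3 — Series combination: Z_total = R + C = 67.3 - j15.92 Ω = 69.16∠-13.3° Ω.
Step 4 — Power factor: PF = cos(φ) = Re(Z)/|Z| = 67.3/69.156 = 0.9732.
Step 5 — Type: Im(Z) = -15.92 ⇒ leading (phase φ = -13.3°).

PF = 0.9732 (leading, φ = -13.3°)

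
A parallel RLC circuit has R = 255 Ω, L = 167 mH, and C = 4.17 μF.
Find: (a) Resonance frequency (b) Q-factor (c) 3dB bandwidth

Step 1 — Resonance: ω₀ = 1/√(LC) = 1/√(0.167·4.17e-06) = 1198 rad/s.
Step 2 — f₀ = ω₀/(2π) = 190.7 Hz.
Step 3 — Parallel Q: Q = R/(ω₀L) = 255/(1198·0.167) = 1.274.
Step 4 — Bandwidth: Δω = ω₀/Q = 940.4 rad/s; BW = Δω/(2π) = 149.7 Hz.

(a) f₀ = 190.7 Hz  (b) Q = 1.274  (c) BW = 149.7 Hz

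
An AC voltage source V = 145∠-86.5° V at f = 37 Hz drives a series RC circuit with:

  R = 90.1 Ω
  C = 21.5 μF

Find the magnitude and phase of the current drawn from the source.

Step 1 — Angular frequency: ω = 2π·f = 2π·37 = 232.5 rad/s.
Step 2 — Component impedances:
  R: Z = R = 90.1 Ω
  C: Z = 1/(jωC) = -j/(ω·C) = 0 - j200.1 Ω
Step 3 — Series combination: Z_total = R + C = 90.1 - j200.1 Ω = 219.4∠-65.8° Ω.
Step 4 — Source phasor: V = 145∠-86.5° V = 8.852 - j144.7 V.
Step 5 — Ohm's law: I = V / Z_total = (8.852 - j144.7) / (90.1 - j200.1) = 0.618 - j0.2341 A.
Step 6 — Convert to polar: |I| = 0.6608 A, ∠I = -20.7°.

I = 0.6608∠-20.7° A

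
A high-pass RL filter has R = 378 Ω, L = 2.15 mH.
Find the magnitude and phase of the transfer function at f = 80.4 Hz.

Step 1 — Angular frequency: ω = 2π·80.4 = 505.2 rad/s.
Step 2 — Transfer function: H(jω) = jωL/(R + jωL).
Step 3 — Numerator jωL = j·1.086; denominator R + jωL = 378 + j1.086.
Step 4 — H = 8.256e-06 + j0.002873.
Step 5 — Magnitude: |H| = 0.002873 (-50.8 dB); phase: φ = 89.8°.

|H| = 0.002873 (-50.8 dB), φ = 89.8°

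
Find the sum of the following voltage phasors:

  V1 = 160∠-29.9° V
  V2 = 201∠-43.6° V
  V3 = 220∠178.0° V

Step 1 — Convert each phasor to rectangular form:
  V1 = 160·(cos(-29.9°) + j·sin(-29.9°)) = 138.7 - j79.76 V
  V2 = 201·(cos(-43.6°) + j·sin(-43.6°)) = 145.6 - j138.6 V
  V3 = 220·(cos(178.0°) + j·sin(178.0°)) = -219.9 + j7.678 V
Step 2 — Sum components: V_total = 64.4 - j210.7 V.
Step 3 — Convert to polar: |V_total| = 220.3 V, ∠V_total = -73.0°.

V_total = 220.3∠-73.0° V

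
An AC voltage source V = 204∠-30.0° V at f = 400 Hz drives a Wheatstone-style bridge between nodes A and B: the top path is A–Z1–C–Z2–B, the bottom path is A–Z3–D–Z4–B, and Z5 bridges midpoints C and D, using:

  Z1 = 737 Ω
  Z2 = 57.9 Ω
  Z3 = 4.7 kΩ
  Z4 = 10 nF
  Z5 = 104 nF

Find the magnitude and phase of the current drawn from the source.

Step 1 — Angular frequency: ω = 2π·f = 2π·400 = 2513 rad/s.
Step 2 — Component impedances:
  Z1: Z = R = 737 Ω
  Z2: Z = R = 57.9 Ω
  Z3: Z = R = 4700 Ω
  Z4: Z = 1/(jωC) = -j/(ω·C) = 0 - j3.979e+04 Ω
  Z5: Z = 1/(jωC) = -j/(ω·C) = 0 - j3826 Ω
Step 3 — Bridge requires nodal analysis (the Z5 bridge couples midpoints C and D, so the two paths cannot be reduced to a simple series/parallel combination). Setting node B to ground and injecting 1 A at node A, the 3-node admittance system at A, C, D solves to V_A = Z_AB = 723.2 - j46.11 Ω = 724.6∠-3.6° Ω.
Step 4 — Source phasor: V = 204∠-30.0° V = 176.7 - j102 V.
Step 5 — Ohm's law: I = V / Z_total = (176.7 - j102) / (723.2 - j46.11) = 0.2523 - j0.125 A.
Step 6 — Convert to polar: |I| = 0.2815 A, ∠I = -26.4°.

I = 0.2815∠-26.4° A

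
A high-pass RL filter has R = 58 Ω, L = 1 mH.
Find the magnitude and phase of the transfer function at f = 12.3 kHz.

Step 1 — Angular frequency: ω = 2π·1.23e+04 = 7.728e+04 rad/s.
Step 2 — Transfer function: H(jω) = jωL/(R + jωL).
Step 3 — Numerator jωL = j·77.28; denominator R + jωL = 58 + j77.28.
Step 4 — H = 0.6397 + j0.4801.
Step 5 — Magnitude: |H| = 0.7998 (-1.9 dB); phase: φ = 36.9°.

|H| = 0.7998 (-1.9 dB), φ = 36.9°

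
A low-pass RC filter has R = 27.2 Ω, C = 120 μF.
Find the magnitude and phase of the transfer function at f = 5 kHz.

Step 1 — Angular frequency: ω = 2π·5000 = 3.142e+04 rad/s.
Step 2 — Transfer function: H(jω) = 1/(1 + jωRC).
Step 3 — Denominator: 1 + jωRC = 1 + j·3.142e+04·27.2·0.00012 = 1 + j102.5.
Step 4 — H = 9.51e-05 - j0.009751.
Step 5 — Magnitude: |H| = 0.009752 (-40.2 dB); phase: φ = -89.4°.

|H| = 0.009752 (-40.2 dB), φ = -89.4°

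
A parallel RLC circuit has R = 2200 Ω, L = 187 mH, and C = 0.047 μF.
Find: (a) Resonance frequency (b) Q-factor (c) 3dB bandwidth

Step 1 — Resonance: ω₀ = 1/√(LC) = 1/√(0.187·4.7e-08) = 1.067e+04 rad/s.
Step 2 — f₀ = ω₀/(2π) = 1698 Hz.
Step 3 — Parallel Q: Q = R/(ω₀L) = 2200/(1.067e+04·0.187) = 1.103.
Step 4 — Bandwidth: Δω = ω₀/Q = 9671 rad/s; BW = Δω/(2π) = 1539 Hz.

(a) f₀ = 1698 Hz  (b) Q = 1.103  (c) BW = 1539 Hz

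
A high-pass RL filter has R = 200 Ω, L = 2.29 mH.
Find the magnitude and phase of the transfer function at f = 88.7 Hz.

Step 1 — Angular frequency: ω = 2π·88.7 = 557.3 rad/s.
Step 2 — Transfer function: H(jω) = jωL/(R + jωL).
Step 3 — Numerator jωL = j·1.276; denominator R + jωL = 200 + j1.276.
Step 4 — H = 4.072e-05 + j0.006381.
Step 5 — Magnitude: |H| = 0.006381 (-43.9 dB); phase: φ = 89.6°.

|H| = 0.006381 (-43.9 dB), φ = 89.6°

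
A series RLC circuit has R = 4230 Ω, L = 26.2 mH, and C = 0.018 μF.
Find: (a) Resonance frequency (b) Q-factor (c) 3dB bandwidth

Step 1 — Resonance condition Im(Z)=0 gives ω₀ = 1/√(LC).
Step 2 — ω₀ = 1/√(0.0262·1.8e-08) = 4.605e+04 rad/s.
Step 3 — f₀ = ω₀/(2π) = 7329 Hz.
Step 4 — Series Q: Q = ω₀L/R = 4.605e+04·0.0262/4230 = 0.2852.
Step 5 — 3dB bandwidth: Δω = ω₀/Q = 1.615e+05 rad/s; BW = Δω/(2π) = 2.57e+04 Hz.

(a) f₀ = 7329 Hz  (b) Q = 0.2852  (c) BW = 2.57e+04 Hz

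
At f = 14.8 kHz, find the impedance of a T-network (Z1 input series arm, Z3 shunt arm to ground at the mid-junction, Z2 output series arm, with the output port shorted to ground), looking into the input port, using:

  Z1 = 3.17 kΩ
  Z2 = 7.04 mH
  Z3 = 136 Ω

Step 1 — Angular frequency: ω = 2π·f = 2π·1.48e+04 = 9.299e+04 rad/s.
Step 2 — Component impedances:
  Z1: Z = R = 3170 Ω
  Z2: Z = jωL = j·9.299e+04·0.00704 = 0 + j654.7 Ω
  Z3: Z = R = 136 Ω
Step 3 — With the output port shorted to ground, the output series arm Z2 runs from the junction to ground; the shunt arm Z3 also runs from the junction to ground. They appear in parallel: Z3 || Z2 = 130.4 + j27.08 Ω.
Step 4 — Series with input arm Z1: Z_in = Z1 + (Z3 || Z2) = 3300 + j27.08 Ω = 3300∠0.5° Ω.

Z = 3300 + j27.08 Ω = 3300∠0.5° Ω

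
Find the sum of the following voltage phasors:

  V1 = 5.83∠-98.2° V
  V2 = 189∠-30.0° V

Step 1 — Convert each phasor to rectangular form:
  V1 = 5.83·(cos(-98.2°) + j·sin(-98.2°)) = -0.8315 - j5.77 V
  V2 = 189·(cos(-30.0°) + j·sin(-30.0°)) = 163.7 - j94.5 V
Step 2 — Sum components: V_total = 162.8 - j100.3 V.
Step 3 — Convert to polar: |V_total| = 191.2 V, ∠V_total = -31.6°.

V_total = 191.2∠-31.6° V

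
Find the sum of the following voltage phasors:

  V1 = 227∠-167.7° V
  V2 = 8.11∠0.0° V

Step 1 — Convert each phasor to rectangular form:
  V1 = 227·(cos(-167.7°) + j·sin(-167.7°)) = -221.8 - j48.36 V
  V2 = 8.11·(cos(0.0°) + j·sin(0.0°)) = 8.11 V
Step 2 — Sum components: V_total = -213.7 - j48.36 V.
Step 3 — Convert to polar: |V_total| = 219.1 V, ∠V_total = -167.2°.

V_total = 219.1∠-167.2° V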